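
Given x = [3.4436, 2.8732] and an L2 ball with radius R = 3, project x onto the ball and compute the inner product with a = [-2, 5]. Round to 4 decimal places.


Step 1: Compute ||x|| (intermediates to 6 decimals).
||x|| = sqrt(3.4436^2 + 2.8732^2) = 4.484825
Step 2: Project.
Since ||x|| > R, scale = R/||x|| = 3/4.484825 = 0.668922, proj(x) = scale * x
proj(x) = [2.3035, 1.921947]
Step 3: Dot product.
a^T * proj(x) = -2*2.3035 + 5*1.921947 = 5.0027


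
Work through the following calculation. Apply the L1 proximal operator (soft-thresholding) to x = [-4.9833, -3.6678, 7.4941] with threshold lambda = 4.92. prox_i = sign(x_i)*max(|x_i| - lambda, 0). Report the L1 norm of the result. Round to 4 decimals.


Soft-thresholding with lambda = 4.92:
prox(-4.9833) = sign(-4.9833)*max(|-4.9833| - 4.92, 0) = -0.0633
prox(-3.6678) = sign(-3.6678)*max(|-3.6678| - 4.92, 0) = 0.0
prox(7.4941) = sign(7.4941)*max(|7.4941| - 4.92, 0) = 2.5741
prox(x) = [-0.0633, 0.0, 2.5741]
||prox(x)||_1 = 0.0633 + 0.0 + 2.5741 = 2.6374


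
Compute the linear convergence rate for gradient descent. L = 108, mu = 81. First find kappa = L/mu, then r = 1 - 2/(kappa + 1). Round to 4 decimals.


Step 1: Compute the condition number.
kappa = L/mu = 108/81 = 1.3333
Step 2: Compute the convergence rate.
r = 1 - 2/(kappa + 1) = 1 - 2*mu/(L + mu) = (L - mu)/(L + mu) = 27/189 = 0.1429


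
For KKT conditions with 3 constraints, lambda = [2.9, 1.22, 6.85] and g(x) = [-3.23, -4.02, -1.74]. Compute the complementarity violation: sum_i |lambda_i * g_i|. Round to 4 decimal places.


KKT complementary slackness check:
lambda_1 * g_1 = 2.9 * -3.23 = -9.367
lambda_2 * g_2 = 1.22 * -4.02 = -4.9044
lambda_3 * g_3 = 6.85 * -1.74 = -11.919
Total violation = 9.367 + 4.9044 + 11.919 = 26.1904


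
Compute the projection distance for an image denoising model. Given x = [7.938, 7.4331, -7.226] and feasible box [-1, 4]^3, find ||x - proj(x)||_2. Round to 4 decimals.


Project each component onto [-1, 4].
clip(7.938) = 4.0, clip(7.4331) = 4.0, clip(-7.226) = -1.0
Projection = [4.0, 4.0, -1.0]
Squared diffs: [15.5078, 11.7862, 38.7631]
Distance = sqrt(66.0571) = 8.1276


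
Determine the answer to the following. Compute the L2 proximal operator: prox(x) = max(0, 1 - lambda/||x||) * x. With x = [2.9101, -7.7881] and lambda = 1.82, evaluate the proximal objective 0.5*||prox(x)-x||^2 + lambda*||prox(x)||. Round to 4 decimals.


Step 1: Compute ||x||.
||x|| = 8.314
Step 2: Compute scaling factor.
scale = max(0, 1 - 1.82/8.314) = 0.7811
Step 3: prox(x) = [2.2731, -6.0832]
||prox(x)|| = 6.494
Step 4: Proximal objective.
0.5*||prox-x||^2 = 1.6562
lambda*||prox|| = 11.8191
Total = 13.4753


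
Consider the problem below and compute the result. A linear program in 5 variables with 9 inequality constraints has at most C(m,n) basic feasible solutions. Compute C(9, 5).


Each vertex corresponds to some choice of n active constraints out of m, so the number of vertices is at most C(m, n) = m! / (n!(m-n)!).
m = 9, n = 5
Numerator: 9 * 8 * 7 * 6 * 5
Denominator: 5! = 120
C(9, 5) = 126


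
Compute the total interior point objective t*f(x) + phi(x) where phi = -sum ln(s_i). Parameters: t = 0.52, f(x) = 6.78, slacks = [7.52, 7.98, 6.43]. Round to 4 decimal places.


Step 1: Compute log-barrier.
ln values: [2.0176, 2.0769, 1.861]
phi = -(2.0176 + 2.0769 + 1.861) = -5.9555
Step 2: Compute augmented objective.
t*f(x) = 0.52*6.78 = 3.5256
Total = 3.5256 - 5.9555 = -2.4299


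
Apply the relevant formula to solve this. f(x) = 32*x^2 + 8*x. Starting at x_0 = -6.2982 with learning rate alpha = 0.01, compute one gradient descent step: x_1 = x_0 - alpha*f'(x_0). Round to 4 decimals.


We compute the gradient at x_0 and apply the update.
f'(x) = 64*x + 8
f'(-6.2982) = 64*-6.2982 + 8 = -395.0848
x_1 = -6.2982 - 0.01*-395.0848 = -2.3474


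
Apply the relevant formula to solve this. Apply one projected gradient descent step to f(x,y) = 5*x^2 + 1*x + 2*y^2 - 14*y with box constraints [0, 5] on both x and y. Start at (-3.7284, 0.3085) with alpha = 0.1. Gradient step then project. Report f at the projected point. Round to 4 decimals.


Step 1: Compute gradient at (-3.7284, 0.3085).
grad_x = 2*5*-3.7284 + 1 = -36.284
grad_y = 2*2*0.3085 - 14 = -12.766
Step 2: Gradient step.
x_raw = -3.7284 - 0.1*-36.284 = -0.1
y_raw = 0.3085 - 0.1*-12.766 = 1.5851
Step 3: Project onto [0, 5].
x_proj = clip(-0.1) = 0.0
y_proj = clip(1.5851) = 1.5851
Step 4: Evaluate f.
f(0.0, 1.5851) = -17.1663


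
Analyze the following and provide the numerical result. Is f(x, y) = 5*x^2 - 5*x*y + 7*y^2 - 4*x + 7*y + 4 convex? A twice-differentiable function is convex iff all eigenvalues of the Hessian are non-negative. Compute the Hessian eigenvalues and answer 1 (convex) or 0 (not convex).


The Hessian of f(x,y) = 5*x^2 - 5*x*y + 7*y^2 - 4*x + 7*y + 4 is:
H = [[10, -5], [-5, 14]]
Trace = 10 + 14 = 24
Determinant = 10*14 - (-5)^2 = 115
Discriminant = (24)^2 - 4*115 = 116.0
Eigenvalues: lambda_1 = 6.6148, lambda_2 = 17.3852
The function is convex.

1


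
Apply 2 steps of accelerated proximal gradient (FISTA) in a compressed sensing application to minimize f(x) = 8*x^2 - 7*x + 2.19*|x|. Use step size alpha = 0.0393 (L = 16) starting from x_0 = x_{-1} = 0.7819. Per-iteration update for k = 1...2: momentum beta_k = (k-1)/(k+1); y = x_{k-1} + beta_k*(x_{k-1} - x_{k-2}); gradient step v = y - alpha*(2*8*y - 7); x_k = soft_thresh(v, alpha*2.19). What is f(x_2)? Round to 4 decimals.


FISTA on f(x) = 8*x^2 - 7*x + 2.19*|x|
L = 16, alpha = 0.0393
Iteration 1: beta = 0.0, y = 0.7819 + 0.0*(0.7819 - 0.7819) = 0.7819
  grad(y) = 5.5104, v = y - alpha*grad = 0.5653
  prox(v) = soft_thresh(0.5653, 0.0861) = 0.4793
Iteration 2: beta = 0.3333, y = 0.4793 + 0.3333*(0.4793 - 0.7819) = 0.3784
  grad(y) = -0.9456, v = y - alpha*grad = 0.4156
  prox(v) = soft_thresh(0.4156, 0.0861) = 0.3295
f(x_2) = 8*0.3295^2 - 7*0.3295 + 2.19*|0.3295| = -0.7163


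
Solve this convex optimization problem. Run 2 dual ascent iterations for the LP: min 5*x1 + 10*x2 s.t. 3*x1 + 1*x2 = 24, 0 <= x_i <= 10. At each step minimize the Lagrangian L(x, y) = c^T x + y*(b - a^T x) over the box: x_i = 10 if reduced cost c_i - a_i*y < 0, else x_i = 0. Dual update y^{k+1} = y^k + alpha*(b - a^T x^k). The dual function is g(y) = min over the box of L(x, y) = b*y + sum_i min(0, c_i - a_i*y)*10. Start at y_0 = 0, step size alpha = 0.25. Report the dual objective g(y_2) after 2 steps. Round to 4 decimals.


Dual ascent for LP: min 5*x1 + 10*x2, 3*x1 + 1*x2 = 24, 0 <= x_i <= 10
Step 1: y^k = 0.0, reduced costs: (5.0, 10.0)
  x^k = (0.0, 0.0), subgradient = b - a^T x = 24.0
  y^{k+1} = 0.0 + 0.25*24.0 = 6.0
Step 2: y^k = 6.0, reduced costs: (-13.0, 4.0)
  x^k = (10.0, 0.0), subgradient = b - a^T x = -6.0
  y^{k+1} = 6.0 + 0.25*-6.0 = 4.5
Dual objective at y_2 = 4.5: reduced costs (-8.5, 5.5), box minimizer x = (10.0, 0.0)
g(y_2) = b*y + (c1 - a1*y)*x1 + (c2 - a2*y)*x2 = 24*4.5 + (-8.5)*10.0 + 5.5*0.0 = 108.0 - 85.0 + 0.0 = 23.0


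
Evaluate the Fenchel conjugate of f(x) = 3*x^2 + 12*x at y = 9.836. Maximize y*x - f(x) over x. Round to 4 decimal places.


f*(y) = sup_x {y*x - a*x^2 - b*x} = sup_x {(y-b)*x - a*x^2}
FOC: (y - b) - 2a*x = 0 => x* = (y - b)/(2a)
x* = (9.836 - 12)/(2*3) = -0.3607
f*(9.836) = (y-b)^2/(4a) = (9.836 - 12)^2/(4*3)
= 4.6829/12 = 0.3902


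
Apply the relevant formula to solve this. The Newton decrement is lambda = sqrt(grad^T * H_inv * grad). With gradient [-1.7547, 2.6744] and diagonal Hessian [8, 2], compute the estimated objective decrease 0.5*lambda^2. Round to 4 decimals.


Step 1: H is diagonal, so H^(-1) * g = [-0.2193, 1.3372].
Step 2: g^T H^(-1) g = sum_i g_i^2 / H_ii
  = (-1.7547)^2/8 + (2.6744)^2/2
  = 0.3849 + 3.5762 = 3.9611
Step 3: Objective decrease = 0.5 * g^T H^(-1) g = 1.9805


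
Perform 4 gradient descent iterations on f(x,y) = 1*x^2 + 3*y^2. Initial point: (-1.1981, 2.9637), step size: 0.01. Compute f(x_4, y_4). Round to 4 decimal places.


Gradient descent on f(x,y) = 1*x^2 + 3*y^2.
Starting point: (-1.1981, 2.9637), alpha = 0.01
Step 1: grad_x = 2*1*-1.1981 = -2.3962, grad_y = 2*3*2.9637 = 17.7822
  x_1 = -1.1981 - 0.01*-2.3962 = -1.1741
  y_1 = 2.9637 - 0.01*17.7822 = 2.7859
Step 2: grad_x = 2*1*-1.1741 = -2.3483, grad_y = 2*3*2.7859 = 16.7153
  x_2 = -1.1741 - 0.01*-2.3483 = -1.1507
  y_2 = 2.7859 - 0.01*16.7153 = 2.6187
Step 3: grad_x = 2*1*-1.1507 = -2.3013, grad_y = 2*3*2.6187 = 15.7124
  x_3 = -1.1507 - 0.01*-2.3013 = -1.1276
  y_3 = 2.6187 - 0.01*15.7124 = 2.4616
Step 4: grad_x = 2*1*-1.1276 = -2.2553, grad_y = 2*3*2.4616 = 14.7696
  x_4 = -1.1276 - 0.01*-2.2553 = -1.1051
  y_4 = 2.4616 - 0.01*14.7696 = 2.3139
f(-1.1051, 2.3139) = 1*(-1.1051)^2 + 3*2.3139^2 = 17.2837


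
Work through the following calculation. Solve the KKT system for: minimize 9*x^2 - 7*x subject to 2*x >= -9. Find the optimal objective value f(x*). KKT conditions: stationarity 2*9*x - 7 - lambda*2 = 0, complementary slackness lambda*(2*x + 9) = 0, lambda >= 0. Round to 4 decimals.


Step 1: Try lambda = 0 (constraint inactive).
Stationarity: 2*9*x - 7 = 0
x* = 7/(2*9) = 7/18 = 0.3889 (rounded; the exact value 7/18 is used below)
Check constraint: 2*0.3889 = 0.7778 >= -9 -- satisfied.
Step 2: Compute optimal value.
f(x*) = 9*(7/18)^2 - 7*(7/18) = -1.3611


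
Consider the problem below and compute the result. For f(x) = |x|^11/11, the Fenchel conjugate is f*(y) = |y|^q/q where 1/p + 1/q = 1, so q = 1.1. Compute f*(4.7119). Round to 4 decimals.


The conjugate exponent q satisfies 1/p + 1/q = 1.
p = 11, so q = 11/(11 - 1) = 1.1
|y|^q = 4.7119^1.1 = 5.5019
f*(4.7119) = 5.5019 / 1.1 = 5.0018


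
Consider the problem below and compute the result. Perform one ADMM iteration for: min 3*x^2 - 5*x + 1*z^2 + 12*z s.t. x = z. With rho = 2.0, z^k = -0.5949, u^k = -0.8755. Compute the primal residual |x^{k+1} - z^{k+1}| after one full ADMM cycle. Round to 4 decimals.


ADMM iteration with rho = 2.0, z^k = -0.5949, u^k = -0.8755
Step 1: x-update.
Minimize 3*x^2 - 5*x + (2.0/2)*(x + 0.5949 - 0.8755)^2
FOC: (2*3 + 2.0)*x = 5 + 2.0*(-0.5949 + 0.8755)
x^{k+1} = 0.6952
Step 2: z-update.
Minimize 1*z^2 + 12*z + (2.0/2)*(0.6952 - z - 0.8755)^2
FOC: (2*1 + 2.0)*z = -12 + 2.0*(0.6952 - 0.8755)
z^{k+1} = -3.0902
Step 3: u-update.
u^{k+1} = -0.8755 + 0.6952 + 3.0902 = 2.9098
Step 4: Primal residual = |0.6952 + 3.0902| = 3.7853


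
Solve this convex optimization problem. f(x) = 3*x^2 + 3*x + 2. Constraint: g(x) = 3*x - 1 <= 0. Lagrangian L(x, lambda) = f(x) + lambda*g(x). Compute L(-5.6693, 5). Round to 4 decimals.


Step 1: Evaluate f(x).
f(-5.6693) = 3*(-5.6693)^2 + 3*(-5.6693) + 2 = 81.415
Step 2: Evaluate g(x).
g(-5.6693) = 3*-5.6693 - 1 = -18.0079
Step 3: Compute Lagrangian.
L = 81.415 + 5*-18.0079 = -8.6245


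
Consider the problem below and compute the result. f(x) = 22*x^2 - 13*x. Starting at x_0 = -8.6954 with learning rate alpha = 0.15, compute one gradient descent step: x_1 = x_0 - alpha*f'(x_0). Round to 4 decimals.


We compute the gradient at x_0 and apply the update.
f'(x) = 44*x - 13
f'(-8.6954) = 44*-8.6954 - 13 = -395.5976
x_1 = -8.6954 - 0.15*-395.5976 = 50.6442


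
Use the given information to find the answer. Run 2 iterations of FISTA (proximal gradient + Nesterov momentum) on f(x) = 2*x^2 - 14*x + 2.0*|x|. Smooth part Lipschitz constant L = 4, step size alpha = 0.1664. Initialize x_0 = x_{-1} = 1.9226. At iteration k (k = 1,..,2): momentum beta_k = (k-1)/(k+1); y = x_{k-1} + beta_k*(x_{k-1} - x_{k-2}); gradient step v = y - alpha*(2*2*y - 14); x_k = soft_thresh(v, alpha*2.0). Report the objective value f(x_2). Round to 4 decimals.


FISTA on f(x) = 2*x^2 - 14*x + 2.0*|x|
L = 4, alpha = 0.1664
Iteration 1: beta = 0.0, y = 1.9226 + 0.0*(1.9226 - 1.9226) = 1.9226
  grad(y) = -6.3096, v = y - alpha*grad = 2.9725
  prox(v) = soft_thresh(2.9725, 0.3328) = 2.6397
Iteration 2: beta = 0.3333, y = 2.6397 + 0.3333*(2.6397 - 1.9226) = 2.8788
  grad(y) = -2.485, v = y - alpha*grad = 3.2923
  prox(v) = soft_thresh(3.2923, 0.3328) = 2.9595
f(x_2) = 2*2.9595^2 - 14*2.9595 + 2.0*|2.9595| = -17.9967


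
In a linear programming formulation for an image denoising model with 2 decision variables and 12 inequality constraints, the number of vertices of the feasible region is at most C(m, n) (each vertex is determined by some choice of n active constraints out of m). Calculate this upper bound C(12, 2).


Each vertex corresponds to some choice of n active constraints out of m, so the number of vertices is at most C(m, n) = m! / (n!(m-n)!).
m = 12, n = 2
Numerator: 12 * 11
Denominator: 2! = 2
C(12, 2) = 66


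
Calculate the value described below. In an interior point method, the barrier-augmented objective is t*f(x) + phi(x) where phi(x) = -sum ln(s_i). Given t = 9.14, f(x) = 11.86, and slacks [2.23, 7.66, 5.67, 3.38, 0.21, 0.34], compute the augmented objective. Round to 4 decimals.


Step 1: Compute log-barrier.
ln values: [0.802, 2.036, 1.7352, 1.2179, -1.5606, -1.0788]
phi = -(0.802 + 2.036 + 1.7352 + 1.2179 - 1.5606 - 1.0788) = -3.1516
Step 2: Compute augmented objective.
t*f(x) = 9.14*11.86 = 108.4004
Total = 108.4004 - 3.1516 = 105.2488


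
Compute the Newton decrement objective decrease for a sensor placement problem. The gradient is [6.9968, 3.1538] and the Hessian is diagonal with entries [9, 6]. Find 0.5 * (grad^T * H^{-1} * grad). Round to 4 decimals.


Step 1: H is diagonal, so H^(-1) * g = [0.7774, 0.5256].
Step 2: g^T H^(-1) g = sum_i g_i^2 / H_ii
  = (6.9968)^2/9 + (3.1538)^2/6
  = 5.4395 + 1.6577 = 7.0972
Step 3: Objective decrease = 0.5 * g^T H^(-1) g = 3.5486


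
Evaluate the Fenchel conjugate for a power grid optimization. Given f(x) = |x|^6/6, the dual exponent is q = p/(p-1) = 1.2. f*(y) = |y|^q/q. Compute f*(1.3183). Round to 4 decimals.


The conjugate exponent q satisfies 1/p + 1/q = 1.
p = 6, so q = 6/(6 - 1) = 1.2
|y|^q = 1.3183^1.2 = 1.3932
f*(1.3183) = 1.3932 / 1.2 = 1.161


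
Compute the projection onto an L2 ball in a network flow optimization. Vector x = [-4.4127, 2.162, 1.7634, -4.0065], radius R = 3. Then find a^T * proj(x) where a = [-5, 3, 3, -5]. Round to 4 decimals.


Step 1: Compute ||x|| (intermediates to 6 decimals).
||x|| = sqrt((-4.4127)^2 + 2.162^2 + 1.7634^2 + (-4.0065)^2) = 6.580865
Step 2: Project.
Since ||x|| > R, scale = R/||x|| = 3/6.580865 = 0.455867, proj(x) = scale * x
proj(x) = [-2.011604, 0.985584, 0.803876, -1.826431]
Step 3: Dot product.
a^T * proj(x) = -5*(-2.011604) + 3*0.985584 + 3*0.803876 - 5*(-1.826431) = 24.5586


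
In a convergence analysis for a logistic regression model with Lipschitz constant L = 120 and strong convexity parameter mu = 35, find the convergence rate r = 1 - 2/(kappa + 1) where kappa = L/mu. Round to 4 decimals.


Step 1: Compute the condition number.
kappa = L/mu = 120/35 = 3.4286
Step 2: Compute the convergence rate.
r = 1 - 2/(kappa + 1) = 1 - 2*mu/(L + mu) = (L - mu)/(L + mu) = 85/155 = 0.5484


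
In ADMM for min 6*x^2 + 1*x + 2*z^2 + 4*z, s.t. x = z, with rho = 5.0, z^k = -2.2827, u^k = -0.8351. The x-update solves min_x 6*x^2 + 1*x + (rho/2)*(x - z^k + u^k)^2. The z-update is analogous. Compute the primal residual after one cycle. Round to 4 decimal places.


ADMM iteration with rho = 5.0, z^k = -2.2827, u^k = -0.8351
Step 1: x-update.
Minimize 6*x^2 + 1*x + (5.0/2)*(x + 2.2827 - 0.8351)^2
FOC: (2*6 + 5.0)*x = -1 + 5.0*(-2.2827 + 0.8351)
x^{k+1} = -0.4846
Step 2: z-update.
Minimize 2*z^2 + 4*z + (5.0/2)*(-0.4846 - z - 0.8351)^2
FOC: (2*2 + 5.0)*z = -4 + 5.0*(-0.4846 - 0.8351)
z^{k+1} = -1.1776
Step 3: u-update.
u^{k+1} = -0.8351 - 0.4846 + 1.1776 = -0.1421
Step 4: Primal residual = |-0.4846 + 1.1776| = 0.693


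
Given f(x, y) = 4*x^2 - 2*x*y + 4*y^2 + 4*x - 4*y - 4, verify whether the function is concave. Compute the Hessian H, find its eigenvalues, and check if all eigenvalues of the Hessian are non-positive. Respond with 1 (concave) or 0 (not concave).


The Hessian of f(x,y) = 4*x^2 - 2*x*y + 4*y^2 + 4*x - 4*y - 4 is:
H = [[8, -2], [-2, 8]]
Trace = 8 + 8 = 16
Determinant = 8*8 - (-2)^2 = 60
Discriminant = (16)^2 - 4*60 = 16.0
Eigenvalues: lambda_1 = 6.0, lambda_2 = 10.0
The function is not concave.

0


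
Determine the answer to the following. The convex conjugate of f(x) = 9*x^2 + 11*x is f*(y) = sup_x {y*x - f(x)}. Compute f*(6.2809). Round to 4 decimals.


f*(y) = sup_x {y*x - a*x^2 - b*x} = sup_x {(y-b)*x - a*x^2}
FOC: (y - b) - 2a*x = 0 => x* = (y - b)/(2a)
x* = (6.2809 - 11)/(2*9) = -0.2622
f*(6.2809) = (y-b)^2/(4a) = (6.2809 - 11)^2/(4*9)
= 22.2699/36 = 0.6186


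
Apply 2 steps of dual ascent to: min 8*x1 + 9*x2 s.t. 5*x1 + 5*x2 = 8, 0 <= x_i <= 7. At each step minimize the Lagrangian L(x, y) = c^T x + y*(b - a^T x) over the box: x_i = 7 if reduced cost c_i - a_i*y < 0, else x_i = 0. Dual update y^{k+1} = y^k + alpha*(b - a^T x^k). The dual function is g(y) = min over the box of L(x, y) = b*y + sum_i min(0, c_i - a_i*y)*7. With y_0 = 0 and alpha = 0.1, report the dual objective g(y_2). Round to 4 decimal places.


Dual ascent for LP: min 8*x1 + 9*x2, 5*x1 + 5*x2 = 8, 0 <= x_i <= 7
Step 1: y^k = 0.0, reduced costs: (8.0, 9.0)
  x^k = (0.0, 0.0), subgradient = b - a^T x = 8.0
  y^{k+1} = 0.0 + 0.1*8.0 = 0.8
Step 2: y^k = 0.8, reduced costs: (4.0, 5.0)
  x^k = (0.0, 0.0), subgradient = b - a^T x = 8.0
  y^{k+1} = 0.8 + 0.1*8.0 = 1.6
Dual objective at y_2 = 1.6: reduced costs (0.0, 1.0), box minimizer x = (0.0, 0.0)
g(y_2) = b*y + (c1 - a1*y)*x1 + (c2 - a2*y)*x2 = 8*1.6 + 0.0*0.0 + 1.0*0.0 = 12.8 + 0.0 + 0.0 = 12.8


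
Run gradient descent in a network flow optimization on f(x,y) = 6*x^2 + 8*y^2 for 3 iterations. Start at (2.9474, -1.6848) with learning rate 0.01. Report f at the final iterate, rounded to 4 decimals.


Gradient descent on f(x,y) = 6*x^2 + 8*y^2.
Starting point: (2.9474, -1.6848), alpha = 0.01
Step 1: grad_x = 2*6*2.9474 = 35.3688, grad_y = 2*8*-1.6848 = -26.9568
  x_1 = 2.9474 - 0.01*35.3688 = 2.5937
  y_1 = -1.6848 - 0.01*-26.9568 = -1.4152
Step 2: grad_x = 2*6*2.5937 = 31.1245, grad_y = 2*8*-1.4152 = -22.6437
  x_2 = 2.5937 - 0.01*31.1245 = 2.2825
  y_2 = -1.4152 - 0.01*-22.6437 = -1.1888
Step 3: grad_x = 2*6*2.2825 = 27.3896, grad_y = 2*8*-1.1888 = -19.0207
  x_3 = 2.2825 - 0.01*27.3896 = 2.0086
  y_3 = -1.1888 - 0.01*-19.0207 = -0.9986
f(2.0086, -0.9986) = 6*2.0086^2 + 8*(-0.9986)^2 = 32.1836


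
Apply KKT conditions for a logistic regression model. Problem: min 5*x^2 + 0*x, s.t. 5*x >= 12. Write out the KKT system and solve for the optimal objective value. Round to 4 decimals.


Step 1: Try lambda = 0 (constraint inactive).
x_unc = 0/(2*5) = 0.0
Check: 5*0.0 = 0.0 < 12 -- violated!
Step 2: Constraint must be active: 5*x = 12
x* = 12/5 = 2.4
lambda = (2*5*2.4 + 0)/5 = 4.8
Step 3: Compute optimal value.
f(x*) = 5*2.4^2 + 0*2.4 = 28.8


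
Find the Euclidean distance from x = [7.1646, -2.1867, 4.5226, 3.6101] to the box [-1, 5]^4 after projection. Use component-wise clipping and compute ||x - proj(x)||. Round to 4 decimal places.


Project each component onto [-1, 5].
clip(7.1646) = 5.0, clip(-2.1867) = -1.0, clip(4.5226) = 4.5226, clip(3.6101) = 3.6101
Projection = [5.0, -1.0, 4.5226, 3.6101]
Squared diffs: [4.6855, 1.4083, 0.0, 0.0]
Distance = sqrt(6.0938) = 2.4686


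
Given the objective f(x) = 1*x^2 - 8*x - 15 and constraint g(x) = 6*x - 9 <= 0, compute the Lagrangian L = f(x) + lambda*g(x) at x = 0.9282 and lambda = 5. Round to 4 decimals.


Step 1: Evaluate f(x).
f(0.9282) = 1*0.9282^2 - 8*0.9282 - 15 = -21.564
Step 2: Evaluate g(x).
g(0.9282) = 6*0.9282 - 9 = -3.4308
Step 3: Compute Lagrangian.
L = -21.564 + 5*-3.4308 = -38.718


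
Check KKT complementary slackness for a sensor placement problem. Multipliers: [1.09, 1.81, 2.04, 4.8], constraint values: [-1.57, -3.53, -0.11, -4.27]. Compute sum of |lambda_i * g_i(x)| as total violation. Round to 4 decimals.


KKT complementary slackness check:
lambda_1 * g_1 = 1.09 * -1.57 = -1.7113
lambda_2 * g_2 = 1.81 * -3.53 = -6.3893
lambda_3 * g_3 = 2.04 * -0.11 = -0.2244
lambda_4 * g_4 = 4.8 * -4.27 = -20.496
Total violation = 1.7113 + 6.3893 + 0.2244 + 20.496 = 28.821


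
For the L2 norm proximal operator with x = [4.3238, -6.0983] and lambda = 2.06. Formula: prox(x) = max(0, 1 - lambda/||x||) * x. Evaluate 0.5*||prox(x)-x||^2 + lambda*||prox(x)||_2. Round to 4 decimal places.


Step 1: Compute ||x||.
||x|| = 7.4756
Step 2: Compute scaling factor.
scale = max(0, 1 - 2.06/7.4756) = 0.7244
Step 3: prox(x) = [3.1323, -4.4178]
||prox(x)|| = 5.4156
Step 4: Proximal objective.
0.5*||prox-x||^2 = 2.1218
lambda*||prox|| = 11.1561
Total = 13.2779


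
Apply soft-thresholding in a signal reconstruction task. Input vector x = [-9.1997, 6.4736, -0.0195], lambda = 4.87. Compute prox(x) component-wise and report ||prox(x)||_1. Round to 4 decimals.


Soft-thresholding with lambda = 4.87:
prox(-9.1997) = sign(-9.1997)*max(|-9.1997| - 4.87, 0) = -4.3297
prox(6.4736) = sign(6.4736)*max(|6.4736| - 4.87, 0) = 1.6036
prox(-0.0195) = sign(-0.0195)*max(|-0.0195| - 4.87, 0) = 0.0
prox(x) = [-4.3297, 1.6036, 0.0]
||prox(x)||_1 = 4.3297 + 1.6036 + 0.0 = 5.9333


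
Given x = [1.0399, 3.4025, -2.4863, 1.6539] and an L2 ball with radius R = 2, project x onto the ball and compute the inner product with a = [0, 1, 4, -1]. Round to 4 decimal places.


Step 1: Compute ||x|| (intermediates to 6 decimals).
||x|| = sqrt(1.0399^2 + 3.4025^2 + (-2.4863)^2 + 1.6539^2) = 4.64494
Step 2: Project.
Since ||x|| > R, scale = R/||x|| = 2/4.64494 = 0.430576, proj(x) = scale * x
proj(x) = [0.447756, 1.465035, -1.070541, 0.71213]
Step 3: Dot product.
a^T * proj(x) = 0*0.447756 + 1*1.465035 + 4*(-1.070541) - 1*0.71213 = -3.5293


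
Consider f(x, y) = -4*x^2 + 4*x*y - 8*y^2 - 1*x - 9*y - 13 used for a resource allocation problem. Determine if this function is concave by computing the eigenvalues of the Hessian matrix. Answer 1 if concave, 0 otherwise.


The Hessian of f(x,y) = -4*x^2 + 4*x*y - 8*y^2 - 1*x - 9*y - 13 is:
H = [[-8, 4], [4, -16]]
Trace = -8 - 16 = -24
Determinant = -8*-16 - (4)^2 = 112
Discriminant = (-24)^2 - 4*112 = 128.0
Eigenvalues: lambda_1 = -17.6569, lambda_2 = -6.3431
The function is concave.

1


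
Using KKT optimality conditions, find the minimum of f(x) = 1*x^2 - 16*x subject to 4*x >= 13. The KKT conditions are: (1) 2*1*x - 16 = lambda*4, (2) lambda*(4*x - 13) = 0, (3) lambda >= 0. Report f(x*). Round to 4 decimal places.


Step 1: Try lambda = 0 (constraint inactive).
Stationarity: 2*1*x - 16 = 0
x* = 16/(2*1) = 8.0
Check constraint: 4*8.0 = 32.0 >= 13 -- satisfied.
Step 2: Compute optimal value.
f(x*) = 1*8.0^2 - 16*8.0 = -64.0


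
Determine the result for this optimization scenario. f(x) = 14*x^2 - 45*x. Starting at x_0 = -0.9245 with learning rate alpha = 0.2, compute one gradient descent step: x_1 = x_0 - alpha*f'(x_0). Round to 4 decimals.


We compute the gradient at x_0 and apply the update.
f'(x) = 28*x - 45
f'(-0.9245) = 28*-0.9245 - 45 = -70.886
x_1 = -0.9245 - 0.2*-70.886 = 13.2527


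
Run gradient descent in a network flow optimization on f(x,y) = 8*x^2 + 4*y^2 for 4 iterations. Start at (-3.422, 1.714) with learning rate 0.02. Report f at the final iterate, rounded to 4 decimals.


Gradient descent on f(x,y) = 8*x^2 + 4*y^2.
Starting point: (-3.422, 1.714), alpha = 0.02
Step 1: grad_x = 2*8*-3.422 = -54.752, grad_y = 2*4*1.714 = 13.712
  x_1 = -3.422 - 0.02*-54.752 = -2.327
  y_1 = 1.714 - 0.02*13.712 = 1.4398
Step 2: grad_x = 2*8*-2.327 = -37.2314, grad_y = 2*4*1.4398 = 11.5181
  x_2 = -2.327 - 0.02*-37.2314 = -1.5823
  y_2 = 1.4398 - 0.02*11.5181 = 1.2094
Step 3: grad_x = 2*8*-1.5823 = -25.3173, grad_y = 2*4*1.2094 = 9.6752
  x_3 = -1.5823 - 0.02*-25.3173 = -1.076
  y_3 = 1.2094 - 0.02*9.6752 = 1.0159
Step 4: grad_x = 2*8*-1.076 = -17.2158, grad_y = 2*4*1.0159 = 8.1272
  x_4 = -1.076 - 0.02*-17.2158 = -0.7317
  y_4 = 1.0159 - 0.02*8.1272 = 0.8534
f(-0.7317, 0.8534) = 8*(-0.7317)^2 + 4*0.8534^2 = 7.1956


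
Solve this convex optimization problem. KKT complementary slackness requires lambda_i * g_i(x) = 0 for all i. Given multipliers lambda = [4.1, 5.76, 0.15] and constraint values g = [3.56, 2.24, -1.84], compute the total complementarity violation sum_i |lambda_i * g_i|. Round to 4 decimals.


KKT complementary slackness check:
lambda_1 * g_1 = 4.1 * 3.56 = 14.596
lambda_2 * g_2 = 5.76 * 2.24 = 12.9024
lambda_3 * g_3 = 0.15 * -1.84 = -0.276
Total violation = 14.596 + 12.9024 + 0.276 = 27.7744


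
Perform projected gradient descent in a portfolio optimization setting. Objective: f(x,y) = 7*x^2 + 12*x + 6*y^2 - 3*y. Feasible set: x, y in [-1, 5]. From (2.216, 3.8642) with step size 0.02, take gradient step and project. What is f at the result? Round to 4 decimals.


Step 1: Compute gradient at (2.216, 3.8642).
grad_x = 2*7*2.216 + 12 = 43.024
grad_y = 2*6*3.8642 - 3 = 43.3704
Step 2: Gradient step.
x_raw = 2.216 - 0.02*43.024 = 1.3555
y_raw = 3.8642 - 0.02*43.3704 = 2.9968
Step 3: Project onto [-1, 5].
x_proj = clip(1.3555) = 1.3555
y_proj = clip(2.9968) = 2.9968
Step 4: Evaluate f.
f(1.3555, 2.9968) = 74.0225


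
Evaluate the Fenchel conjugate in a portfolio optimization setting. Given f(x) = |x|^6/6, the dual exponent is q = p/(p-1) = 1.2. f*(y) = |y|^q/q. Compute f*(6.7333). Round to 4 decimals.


The conjugate exponent q satisfies 1/p + 1/q = 1.
p = 6, so q = 6/(6 - 1) = 1.2
|y|^q = 6.7333^1.2 = 9.8599
f*(6.7333) = 9.8599 / 1.2 = 8.2166


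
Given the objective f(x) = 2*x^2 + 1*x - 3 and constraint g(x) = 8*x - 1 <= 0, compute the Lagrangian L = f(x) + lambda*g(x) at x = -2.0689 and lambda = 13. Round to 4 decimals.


Step 1: Evaluate f(x).
f(-2.0689) = 2*(-2.0689)^2 + 1*(-2.0689) - 3 = 3.4918
Step 2: Evaluate g(x).
g(-2.0689) = 8*-2.0689 - 1 = -17.5512
Step 3: Compute Lagrangian.
L = 3.4918 + 13*-17.5512 = -224.6738


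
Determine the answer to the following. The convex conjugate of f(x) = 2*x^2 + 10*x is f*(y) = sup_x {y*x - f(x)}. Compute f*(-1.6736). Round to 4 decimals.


f*(y) = sup_x {y*x - a*x^2 - b*x} = sup_x {(y-b)*x - a*x^2}
FOC: (y - b) - 2a*x = 0 => x* = (y - b)/(2a)
x* = (-1.6736 - 10)/(2*2) = -2.9184
f*(-1.6736) = (y-b)^2/(4a) = (-1.6736 - 10)^2/(4*2)
= 136.2729/8 = 17.0341


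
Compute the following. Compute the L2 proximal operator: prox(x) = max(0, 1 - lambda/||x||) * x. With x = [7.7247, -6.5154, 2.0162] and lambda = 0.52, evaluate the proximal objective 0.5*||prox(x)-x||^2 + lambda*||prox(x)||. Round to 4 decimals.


Step 1: Compute ||x||.
||x|| = 10.3047
Step 2: Compute scaling factor.
scale = max(0, 1 - 0.52/10.3047) = 0.9495
Step 3: prox(x) = [7.3349, -6.1866, 1.9145]
||prox(x)|| = 9.7847
Step 4: Proximal objective.
0.5*||prox-x||^2 = 0.1352
lambda*||prox|| = 5.088
Total = 5.2232


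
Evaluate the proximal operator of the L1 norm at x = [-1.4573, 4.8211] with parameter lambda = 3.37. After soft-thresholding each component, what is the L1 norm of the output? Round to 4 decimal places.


Soft-thresholding with lambda = 3.37:
prox(-1.4573) = sign(-1.4573)*max(|-1.4573| - 3.37, 0) = 0.0
prox(4.8211) = sign(4.8211)*max(|4.8211| - 3.37, 0) = 1.4511
prox(x) = [0.0, 1.4511]
||prox(x)||_1 = 0.0 + 1.4511 = 1.4511


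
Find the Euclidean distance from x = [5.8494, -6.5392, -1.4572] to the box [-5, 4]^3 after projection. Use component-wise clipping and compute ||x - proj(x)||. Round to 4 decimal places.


Project each component onto [-5, 4].
clip(5.8494) = 4.0, clip(-6.5392) = -5.0, clip(-1.4572) = -1.4572
Projection = [4.0, -5.0, -1.4572]
Squared diffs: [3.4203, 2.3691, 0.0]
Distance = sqrt(5.7894) = 2.4061


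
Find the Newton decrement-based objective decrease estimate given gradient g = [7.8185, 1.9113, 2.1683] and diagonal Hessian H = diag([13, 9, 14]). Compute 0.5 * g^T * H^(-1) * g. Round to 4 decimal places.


Step 1: H is diagonal, so H^(-1) * g = [0.6014, 0.2124, 0.1549].
Step 2: g^T H^(-1) g = sum_i g_i^2 / H_ii
  = (7.8185)^2/13 + (1.9113)^2/9 + (2.1683)^2/14
  = 4.7022 + 0.4059 + 0.3358 = 5.4439
Step 3: Objective decrease = 0.5 * g^T H^(-1) g = 2.722


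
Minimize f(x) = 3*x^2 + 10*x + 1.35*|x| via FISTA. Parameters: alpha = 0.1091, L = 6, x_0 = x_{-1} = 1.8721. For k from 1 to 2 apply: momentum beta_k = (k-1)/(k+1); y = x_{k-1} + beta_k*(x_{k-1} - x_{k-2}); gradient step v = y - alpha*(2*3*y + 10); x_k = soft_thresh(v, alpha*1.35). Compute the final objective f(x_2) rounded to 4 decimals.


FISTA on f(x) = 3*x^2 + 10*x + 1.35*|x|
L = 6, alpha = 0.1091
Iteration 1: beta = 0.0, y = 1.8721 + 0.0*(1.8721 - 1.8721) = 1.8721
  grad(y) = 21.2326, v = y - alpha*grad = -0.4444
  prox(v) = soft_thresh(-0.4444, 0.1473) = -0.2971
Iteration 2: beta = 0.3333, y = -0.2971 + 0.3333*(-0.2971 - 1.8721) = -1.0202
  grad(y) = 3.8791, v = y - alpha*grad = -1.4434
  prox(v) = soft_thresh(-1.4434, 0.1473) = -1.2961
f(x_2) = 3*(-1.2961)^2 + 10*(-1.2961) + 1.35*|-1.2961| = -6.1716


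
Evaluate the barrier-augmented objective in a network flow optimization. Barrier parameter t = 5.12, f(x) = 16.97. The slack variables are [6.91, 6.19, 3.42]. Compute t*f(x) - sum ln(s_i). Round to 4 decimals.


Step 1: Compute log-barrier.
ln values: [1.933, 1.8229, 1.2296]
phi = -(1.933 + 1.8229 + 1.2296) = -4.9855
Step 2: Compute augmented objective.
t*f(x) = 5.12*16.97 = 86.8864
Total = 86.8864 - 4.9855 = 81.9009


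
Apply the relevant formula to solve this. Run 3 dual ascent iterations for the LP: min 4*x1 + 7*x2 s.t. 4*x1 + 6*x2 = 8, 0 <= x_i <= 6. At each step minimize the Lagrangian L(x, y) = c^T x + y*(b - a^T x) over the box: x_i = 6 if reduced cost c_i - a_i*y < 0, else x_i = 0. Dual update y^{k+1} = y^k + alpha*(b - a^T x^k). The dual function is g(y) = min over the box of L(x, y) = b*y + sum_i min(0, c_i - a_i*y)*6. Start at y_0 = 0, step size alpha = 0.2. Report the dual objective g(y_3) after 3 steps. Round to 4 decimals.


Dual ascent for LP: min 4*x1 + 7*x2, 4*x1 + 6*x2 = 8, 0 <= x_i <= 6
Step 1: y^k = 0.0, reduced costs: (4.0, 7.0)
  x^k = (0.0, 0.0), subgradient = b - a^T x = 8.0
  y^{k+1} = 0.0 + 0.2*8.0 = 1.6
Step 2: y^k = 1.6, reduced costs: (-2.4, -2.6)
  x^k = (6.0, 6.0), subgradient = b - a^T x = -52.0
  y^{k+1} = 1.6 + 0.2*-52.0 = -8.8
Step 3: y^k = -8.8, reduced costs: (39.2, 59.8)
  x^k = (0.0, 0.0), subgradient = b - a^T x = 8.0
  y^{k+1} = -8.8 + 0.2*8.0 = -7.2
Dual objective at y_3 = -7.2: reduced costs (32.8, 50.2), box minimizer x = (0.0, 0.0)
g(y_3) = b*y + (c1 - a1*y)*x1 + (c2 - a2*y)*x2 = 8*(-7.2) + 32.8*0.0 + 50.2*0.0 = -57.6 + 0.0 + 0.0 = -57.6


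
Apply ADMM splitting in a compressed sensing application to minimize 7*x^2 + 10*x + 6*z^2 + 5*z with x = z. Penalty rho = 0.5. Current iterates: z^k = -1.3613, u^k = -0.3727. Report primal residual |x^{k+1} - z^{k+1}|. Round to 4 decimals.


ADMM iteration with rho = 0.5, z^k = -1.3613, u^k = -0.3727
Step 1: x-update.
Minimize 7*x^2 + 10*x + (0.5/2)*(x + 1.3613 - 0.3727)^2
FOC: (2*7 + 0.5)*x = -10 + 0.5*(-1.3613 + 0.3727)
x^{k+1} = -0.7237
Step 2: z-update.
Minimize 6*z^2 + 5*z + (0.5/2)*(-0.7237 - z - 0.3727)^2
FOC: (2*6 + 0.5)*z = -5 + 0.5*(-0.7237 - 0.3727)
z^{k+1} = -0.4439
Step 3: u-update.
u^{k+1} = -0.3727 - 0.7237 + 0.4439 = -0.6526
Step 4: Primal residual = |-0.7237 + 0.4439| = 0.2799


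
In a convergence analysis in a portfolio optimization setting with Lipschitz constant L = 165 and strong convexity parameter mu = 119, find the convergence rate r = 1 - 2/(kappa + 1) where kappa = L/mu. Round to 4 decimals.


Step 1: Compute the condition number.
kappa = L/mu = 165/119 = 1.3866
Step 2: Compute the convergence rate.
r = 1 - 2/(kappa + 1) = 1 - 2*mu/(L + mu) = (L - mu)/(L + mu) = 46/284 = 0.162


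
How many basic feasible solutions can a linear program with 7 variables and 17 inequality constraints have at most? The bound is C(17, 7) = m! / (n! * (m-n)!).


Each vertex corresponds to some choice of n active constraints out of m, so the number of vertices is at most C(m, n) = m! / (n!(m-n)!).
m = 17, n = 7
Numerator: 17 * 16 * 15 * 14 * 13 * 12 * 11
Denominator: 7! = 5040
C(17, 7) = 19448


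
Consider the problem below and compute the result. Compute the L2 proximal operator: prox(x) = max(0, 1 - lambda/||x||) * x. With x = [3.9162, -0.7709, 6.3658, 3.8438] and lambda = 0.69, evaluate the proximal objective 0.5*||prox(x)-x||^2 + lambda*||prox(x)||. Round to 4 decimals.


Step 1: Compute ||x||.
||x|| = 8.4397
Step 2: Compute scaling factor.
scale = max(0, 1 - 0.69/8.4397) = 0.9182
Step 3: prox(x) = [3.596, -0.7079, 5.8454, 3.5295]
||prox(x)|| = 7.7497
Step 4: Proximal objective.
0.5*||prox-x||^2 = 0.2381
lambda*||prox|| = 5.3473
Total = 5.5854


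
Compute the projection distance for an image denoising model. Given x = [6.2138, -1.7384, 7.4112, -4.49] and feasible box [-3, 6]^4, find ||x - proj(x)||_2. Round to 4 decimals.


Project each component onto [-3, 6].
clip(6.2138) = 6.0, clip(-1.7384) = -1.7384, clip(7.4112) = 6.0, clip(-4.49) = -3.0
Projection = [6.0, -1.7384, 6.0, -3.0]
Squared diffs: [0.0457, 0.0, 1.9915, 2.2201]
Distance = sqrt(4.2573) = 2.0633


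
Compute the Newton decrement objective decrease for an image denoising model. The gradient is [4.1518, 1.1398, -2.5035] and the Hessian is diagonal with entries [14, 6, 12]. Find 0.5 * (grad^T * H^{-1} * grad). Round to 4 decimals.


Step 1: H is diagonal, so H^(-1) * g = [0.2966, 0.19, -0.2086].
Step 2: g^T H^(-1) g = sum_i g_i^2 / H_ii
  = (4.1518)^2/14 + (1.1398)^2/6 + (-2.5035)^2/12
  = 1.2312 + 0.2165 + 0.5223 = 1.9701
Step 3: Objective decrease = 0.5 * g^T H^(-1) g = 0.985


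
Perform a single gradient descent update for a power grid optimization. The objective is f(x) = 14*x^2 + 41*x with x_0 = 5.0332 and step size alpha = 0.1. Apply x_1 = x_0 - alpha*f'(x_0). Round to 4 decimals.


We compute the gradient at x_0 and apply the update.
f'(x) = 28*x + 41
f'(5.0332) = 28*5.0332 + 41 = 181.9296
x_1 = 5.0332 - 0.1*181.9296 = -13.1598


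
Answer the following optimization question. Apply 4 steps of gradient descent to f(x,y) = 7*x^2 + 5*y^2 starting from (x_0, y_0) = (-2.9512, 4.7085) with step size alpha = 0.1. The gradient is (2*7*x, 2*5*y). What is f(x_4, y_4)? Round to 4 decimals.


Gradient descent on f(x,y) = 7*x^2 + 5*y^2.
Starting point: (-2.9512, 4.7085), alpha = 0.1
Step 1: grad_x = 2*7*-2.9512 = -41.3168, grad_y = 2*5*4.7085 = 47.085
  x_1 = -2.9512 - 0.1*-41.3168 = 1.1805
  y_1 = 4.7085 - 0.1*47.085 = 0.0
Step 2: grad_x = 2*7*1.1805 = 16.5267, grad_y = 2*5*0.0 = 0.0
  x_2 = 1.1805 - 0.1*16.5267 = -0.4722
  y_2 = 0.0 - 0.1*0.0 = 0.0
Step 3: grad_x = 2*7*-0.4722 = -6.6107, grad_y = 2*5*0.0 = 0.0
  x_3 = -0.4722 - 0.1*-6.6107 = 0.1889
  y_3 = 0.0 - 0.1*0.0 = 0.0
Step 4: grad_x = 2*7*0.1889 = 2.6443, grad_y = 2*5*0.0 = 0.0
  x_4 = 0.1889 - 0.1*2.6443 = -0.0756
  y_4 = 0.0 - 0.1*0.0 = 0.0
f(-0.0756, 0.0) = 7*(-0.0756)^2 + 5*0.0^2 = 0.04


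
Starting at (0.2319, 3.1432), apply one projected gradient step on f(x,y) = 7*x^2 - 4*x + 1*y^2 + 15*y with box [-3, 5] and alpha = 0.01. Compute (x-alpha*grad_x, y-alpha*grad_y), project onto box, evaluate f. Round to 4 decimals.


Step 1: Compute gradient at (0.2319, 3.1432).
grad_x = 2*7*0.2319 - 4 = -0.7534
grad_y = 2*1*3.1432 + 15 = 21.2864
Step 2: Gradient step.
x_raw = 0.2319 - 0.01*-0.7534 = 0.2394
y_raw = 3.1432 - 0.01*21.2864 = 2.9303
Step 3: Project onto [-3, 5].
x_proj = clip(0.2394) = 0.2394
y_proj = clip(2.9303) = 2.9303
Step 4: Evaluate f.
f(0.2394, 2.9303) = 51.9855


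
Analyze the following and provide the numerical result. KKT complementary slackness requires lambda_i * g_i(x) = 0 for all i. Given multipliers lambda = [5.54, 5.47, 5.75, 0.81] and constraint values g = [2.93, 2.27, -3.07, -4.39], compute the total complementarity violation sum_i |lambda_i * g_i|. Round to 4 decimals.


KKT complementary slackness check:
lambda_1 * g_1 = 5.54 * 2.93 = 16.2322
lambda_2 * g_2 = 5.47 * 2.27 = 12.4169
lambda_3 * g_3 = 5.75 * -3.07 = -17.6525
lambda_4 * g_4 = 0.81 * -4.39 = -3.5559
Total violation = 16.2322 + 12.4169 + 17.6525 + 3.5559 = 49.8575


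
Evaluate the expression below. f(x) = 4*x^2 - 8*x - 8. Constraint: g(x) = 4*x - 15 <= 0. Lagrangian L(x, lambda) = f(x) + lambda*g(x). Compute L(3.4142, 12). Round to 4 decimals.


Step 1: Evaluate f(x).
f(3.4142) = 4*3.4142^2 - 8*3.4142 - 8 = 11.3134
Step 2: Evaluate g(x).
g(3.4142) = 4*3.4142 - 15 = -1.3432
Step 3: Compute Lagrangian.
L = 11.3134 + 12*-1.3432 = -4.805


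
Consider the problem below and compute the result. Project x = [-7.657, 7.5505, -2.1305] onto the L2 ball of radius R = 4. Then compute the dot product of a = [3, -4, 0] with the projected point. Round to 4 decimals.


Step 1: Compute ||x|| (intermediates to 6 decimals).
||x|| = sqrt((-7.657)^2 + 7.5505^2 + (-2.1305)^2) = 10.962606
Step 2: Project.
Since ||x|| > R, scale = R/||x|| = 4/10.962606 = 0.364877, proj(x) = scale * x
proj(x) = [-2.793863, 2.755004, -0.77737]
Step 3: Dot product.
a^T * proj(x) = 3*(-2.793863) - 4*2.755004 + 0*(-0.77737) = -19.4016


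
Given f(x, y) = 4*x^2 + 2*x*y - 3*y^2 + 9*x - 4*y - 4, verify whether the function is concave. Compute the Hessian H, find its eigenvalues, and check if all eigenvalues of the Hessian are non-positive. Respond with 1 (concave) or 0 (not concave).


The Hessian of f(x,y) = 4*x^2 + 2*x*y - 3*y^2 + 9*x - 4*y - 4 is:
H = [[8, 2], [2, -6]]
Trace = 8 - 6 = 2
Determinant = 8*-6 - (2)^2 = -52
Discriminant = (2)^2 - 4*-52 = 212.0
Eigenvalues: lambda_1 = -6.2801, lambda_2 = 8.2801
The function is not concave.

0


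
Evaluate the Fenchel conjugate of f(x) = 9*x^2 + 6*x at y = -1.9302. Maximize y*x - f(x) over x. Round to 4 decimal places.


f*(y) = sup_x {y*x - a*x^2 - b*x} = sup_x {(y-b)*x - a*x^2}
FOC: (y - b) - 2a*x = 0 => x* = (y - b)/(2a)
x* = (-1.9302 - 6)/(2*9) = -0.4406
f*(-1.9302) = (y-b)^2/(4a) = (-1.9302 - 6)^2/(4*9)
= 62.8881/36 = 1.7469


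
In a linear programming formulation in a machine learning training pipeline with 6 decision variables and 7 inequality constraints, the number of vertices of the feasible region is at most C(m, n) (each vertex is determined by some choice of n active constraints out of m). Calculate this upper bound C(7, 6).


Each vertex corresponds to some choice of n active constraints out of m, so the number of vertices is at most C(m, n) = m! / (n!(m-n)!).
m = 7, n = 6
Numerator: 7 * 6 * 5 * 4 * 3 * 2
Denominator: 6! = 720
C(7, 6) = 7


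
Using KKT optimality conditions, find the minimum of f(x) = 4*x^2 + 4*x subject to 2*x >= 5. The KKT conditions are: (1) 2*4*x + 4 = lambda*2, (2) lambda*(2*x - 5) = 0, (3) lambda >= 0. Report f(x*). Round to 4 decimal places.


Step 1: Try lambda = 0 (constraint inactive).
x_unc = -4/(2*4) = -0.5
Check: 2*-0.5 = -1.0 < 5 -- violated!
Step 2: Constraint must be active: 2*x = 5
x* = 5/2 = 2.5
lambda = (2*4*2.5 + 4)/2 = 12.0
Step 3: Compute optimal value.
f(x*) = 4*2.5^2 + 4*2.5 = 35.0


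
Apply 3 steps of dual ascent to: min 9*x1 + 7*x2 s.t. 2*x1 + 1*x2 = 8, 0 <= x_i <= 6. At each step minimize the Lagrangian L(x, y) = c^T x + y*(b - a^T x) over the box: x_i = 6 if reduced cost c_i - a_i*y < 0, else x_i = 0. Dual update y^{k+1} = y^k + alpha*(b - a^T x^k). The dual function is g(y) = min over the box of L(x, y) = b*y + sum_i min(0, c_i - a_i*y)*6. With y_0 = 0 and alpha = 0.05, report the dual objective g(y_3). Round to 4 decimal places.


Dual ascent for LP: min 9*x1 + 7*x2, 2*x1 + 1*x2 = 8, 0 <= x_i <= 6
Step 1: y^k = 0.0, reduced costs: (9.0, 7.0)
  x^k = (0.0, 0.0), subgradient = b - a^T x = 8.0
  y^{k+1} = 0.0 + 0.05*8.0 = 0.4
Step 2: y^k = 0.4, reduced costs: (8.2, 6.6)
  x^k = (0.0, 0.0), subgradient = b - a^T x = 8.0
  y^{k+1} = 0.4 + 0.05*8.0 = 0.8
Step 3: y^k = 0.8, reduced costs: (7.4, 6.2)
  x^k = (0.0, 0.0), subgradient = b - a^T x = 8.0
  y^{k+1} = 0.8 + 0.05*8.0 = 1.2
Dual objective at y_3 = 1.2: reduced costs (6.6, 5.8), box minimizer x = (0.0, 0.0)
g(y_3) = b*y + (c1 - a1*y)*x1 + (c2 - a2*y)*x2 = 8*1.2 + 6.6*0.0 + 5.8*0.0 = 9.6 + 0.0 + 0.0 = 9.6


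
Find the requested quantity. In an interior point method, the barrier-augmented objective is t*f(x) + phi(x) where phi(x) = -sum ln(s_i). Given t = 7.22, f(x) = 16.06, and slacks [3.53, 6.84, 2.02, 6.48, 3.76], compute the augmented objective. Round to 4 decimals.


Step 1: Compute log-barrier.
ln values: [1.2613, 1.9228, 0.7031, 1.8687, 1.3244]
phi = -(1.2613 + 1.9228 + 0.7031 + 1.8687 + 1.3244) = -7.0803
Step 2: Compute augmented objective.
t*f(x) = 7.22*16.06 = 115.9532
Total = 115.9532 - 7.0803 = 108.8729
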